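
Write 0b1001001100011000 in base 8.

0o111430

Group the bits in threes: 001 001 001 100 011 000 → 111430.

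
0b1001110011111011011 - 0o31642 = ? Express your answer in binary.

0o31642 = 0b11001110100010 in binary.
Subtract column by column in base 2:
  1-0 → 1
  1-1 → 0
  0-0 → 0
  1-0 → 1
  1-0 → 1
  0-1 → 1 (borrow)
  1-0-1 → 0
  1-1 → 0
  1-1 → 0
  1-1 → 0
  1-0 → 1
  0-0 → 0
  0-1 → 1 (borrow)
  1-1-1 → 1 (borrow)
  1-0-1 → 0
  1-0 → 1
  0-0 → 0
  0-0 → 0
  1-0 → 1

0b1001011010000111001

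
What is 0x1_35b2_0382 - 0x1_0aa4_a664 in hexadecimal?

0x2b0d5d1e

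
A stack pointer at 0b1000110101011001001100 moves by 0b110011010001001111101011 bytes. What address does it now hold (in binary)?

0b111100000110101000110111

Add column by column in base 2, right to left:
  0+1 = 1
  0+1 = 1
  1+0 = 1
  1+1 = 0 carry 1
  0+0+1 = 1
  0+1 = 1
  1+1 = 0 carry 1
  0+1+1 = 0 carry 1
  0+1+1 = 0 carry 1
  1+1+1 = 1 carry 1
  1+0+1 = 0 carry 1
  0+0+1 = 1
  1+1 = 0 carry 1
  0+0+1 = 1
  1+0 = 1
  0+0 = 0
  1+1 = 0 carry 1
  1+0+1 = 0 carry 1
  0+1+1 = 0 carry 1
  0+1+1 = 0 carry 1
  0+0+1 = 1
  1+0 = 1
  0+1 = 1
  0+1 = 1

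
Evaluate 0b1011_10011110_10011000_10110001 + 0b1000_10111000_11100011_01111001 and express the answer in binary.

0b10100010101110111110000101010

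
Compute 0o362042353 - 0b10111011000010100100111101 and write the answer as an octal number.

0o67015656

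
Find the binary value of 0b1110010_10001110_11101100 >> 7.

Right shift by 7: drop the 7 least-significant bits.

0b1110010100011101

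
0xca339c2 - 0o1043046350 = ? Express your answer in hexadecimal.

0x416ecda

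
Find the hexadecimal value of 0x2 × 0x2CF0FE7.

0x59E1FCE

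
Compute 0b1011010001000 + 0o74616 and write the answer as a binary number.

0o74616 = 0b111100110001110 in binary.
Add column by column in base 2, right to left:
  0+0 = 0
  0+1 = 1
  0+1 = 1
  1+1 = 0 carry 1
  0+0+1 = 1
  0+0 = 0
  0+0 = 0
  1+1 = 0 carry 1
  0+1+1 = 0 carry 1
  1+0+1 = 0 carry 1
  1+0+1 = 0 carry 1
  0+1+1 = 0 carry 1
  1+1+1 = 1 carry 1
  0+1+1 = 0 carry 1
  0+1+1 = 0 carry 1
  final carry 1

0b1001000000010110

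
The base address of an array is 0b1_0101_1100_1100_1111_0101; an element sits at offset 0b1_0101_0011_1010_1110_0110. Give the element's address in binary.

Add column by column in base 2, right to left:
  1+0 = 1
  0+1 = 1
  1+1 = 0 carry 1
  0+0+1 = 1
  1+0 = 1
  1+1 = 0 carry 1
  1+1+1 = 1 carry 1
  1+1+1 = 1 carry 1
  0+0+1 = 1
  0+1 = 1
  1+0 = 1
  1+1 = 0 carry 1
  0+1+1 = 0 carry 1
  0+1+1 = 0 carry 1
  1+0+1 = 0 carry 1
  1+0+1 = 0 carry 1
  1+1+1 = 1 carry 1
  0+0+1 = 1
  1+1 = 0 carry 1
  0+0+1 = 1
  1+1 = 0 carry 1
  final carry 1

0b1010110000011111011011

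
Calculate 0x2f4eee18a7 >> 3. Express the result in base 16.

3 bits is not a whole number of base-16 digits; in binary: 10111101001110111011100001100010100111 >> 3 = 10111101001110111011100001100010100.

0x5e9ddc314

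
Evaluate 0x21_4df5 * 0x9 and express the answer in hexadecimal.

Multiply each base-16 digit by 9, carrying:
  5×9 = 45 → write d carry 2
  f×9+2 = 137 → write 9 carry 8
  d×9+8 = 125 → write d carry 7
  4×9+7 = 43 → write b carry 2
  1×9+2 = 11 → write b
  2×9 = 18 → write 2 carry 1
  remaining carry: 1

0x12bbd9d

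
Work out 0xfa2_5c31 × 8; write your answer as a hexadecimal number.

Multiply each base-16 digit by 8, carrying:
  1×8 = 8 → write 8
  3×8 = 24 → write 8 carry 1
  c×8+1 = 97 → write 1 carry 6
  5×8+6 = 46 → write e carry 2
  2×8+2 = 18 → write 2 carry 1
  a×8+1 = 81 → write 1 carry 5
  f×8+5 = 125 → write d carry 7
  remaining carry: 7

0x7d12e188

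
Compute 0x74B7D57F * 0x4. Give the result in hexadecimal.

0x1D2DF55FC

Multiply each base-16 digit by 4, carrying:
  F×4 = 60 → write C carry 3
  7×4+3 = 31 → write F carry 1
  5×4+1 = 21 → write 5 carry 1
  D×4+1 = 53 → write 5 carry 3
  7×4+3 = 31 → write F carry 1
  B×4+1 = 45 → write D carry 2
  4×4+2 = 18 → write 2 carry 1
  7×4+1 = 29 → write D carry 1
  remaining carry: 1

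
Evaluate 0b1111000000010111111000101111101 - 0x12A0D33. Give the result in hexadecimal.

0b1111000000010111111000101111101 = 0x780BF17D in hexadecimal.
Subtract column by column in base 16:
  D-3 → A
  7-3 → 4
  1-D → 4 (borrow)
  F-0-1 → E
  B-A → 1
  0-2 → E (borrow)
  8-1-1 → 6
  7-0 → 7

0x76E1E44A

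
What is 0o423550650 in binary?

Each octal digit is 3 bits: 4=100 2=010 3=011 5=101 5=101 0=000 6=110 5=101 0=000.

0b100010011101101000110101000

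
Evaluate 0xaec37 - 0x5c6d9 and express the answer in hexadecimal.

0x5255e

Subtract column by column in base 16:
  7-9 → e (borrow)
  3-d-1 → 5 (borrow)
  c-6-1 → 5
  e-c → 2
  a-5 → 5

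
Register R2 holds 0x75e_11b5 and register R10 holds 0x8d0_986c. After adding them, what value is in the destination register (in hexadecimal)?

0x102eaa21

Add column by column in base 16, right to left:
  5+c = 1 carry 1
  b+6+1 = 2 carry 1
  1+8+1 = a
  1+9 = a
  e+0 = e
  5+d = 2 carry 1
  7+8+1 = 0 carry 1
  final carry 1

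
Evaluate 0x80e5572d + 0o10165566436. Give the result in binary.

0b11000010101111000100010001001011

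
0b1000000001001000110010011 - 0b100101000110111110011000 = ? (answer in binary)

0b11011000010000111111011

Subtract column by column in base 2:
  1-0 → 1
  1-0 → 1
  0-0 → 0
  0-1 → 1 (borrow)
  1-1-1 → 1 (borrow)
  0-0-1 → 1 (borrow)
  0-0-1 → 1 (borrow)
  1-1-1 → 1 (borrow)
  1-1-1 → 1 (borrow)
  0-1-1 → 0 (borrow)
  0-1-1 → 0 (borrow)
  0-1-1 → 0 (borrow)
  1-0-1 → 0
  0-1 → 1 (borrow)
  0-1-1 → 0 (borrow)
  1-0-1 → 0
  0-0 → 0
  0-0 → 0
  0-1 → 1 (borrow)
  0-0-1 → 1 (borrow)
  0-1-1 → 0 (borrow)
  0-0-1 → 1 (borrow)
  0-0-1 → 1 (borrow)
  0-1-1 → 0 (borrow)
  1-0-1 → 0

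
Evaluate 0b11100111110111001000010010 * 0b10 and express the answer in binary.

Multiply each base-2 digit by 2, carrying:
  0×2 = 0 → write 0
  1×2 = 2 → write 0 carry 1
  0×2+1 = 1 → write 1
  0×2 = 0 → write 0
  1×2 = 2 → write 0 carry 1
  0×2+1 = 1 → write 1
  0×2 = 0 → write 0
  0×2 = 0 → write 0
  0×2 = 0 → write 0
  1×2 = 2 → write 0 carry 1
  0×2+1 = 1 → write 1
  0×2 = 0 → write 0
  1×2 = 2 → write 0 carry 1
  1×2+1 = 3 → write 1 carry 1
  1×2+1 = 3 → write 1 carry 1
  0×2+1 = 1 → write 1
  1×2 = 2 → write 0 carry 1
  1×2+1 = 3 → write 1 carry 1
  1×2+1 = 3 → write 1 carry 1
  1×2+1 = 3 → write 1 carry 1
  1×2+1 = 3 → write 1 carry 1
  0×2+1 = 1 → write 1
  0×2 = 0 → write 0
  1×2 = 2 → write 0 carry 1
  1×2+1 = 3 → write 1 carry 1
  1×2+1 = 3 → write 1 carry 1
  remaining carry: 1

0b111001111101110010000100100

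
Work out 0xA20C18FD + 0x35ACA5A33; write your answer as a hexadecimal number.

0x3FCD67330

Add column by column in base 16, right to left:
  D+3 = 0 carry 1
  F+3+1 = 3 carry 1
  8+A+1 = 3 carry 1
  1+5+1 = 7
  C+A = 6 carry 1
  0+C+1 = D
  2+A = C
  A+5 = F
  0+3 = 3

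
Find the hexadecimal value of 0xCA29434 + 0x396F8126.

Add column by column in base 16, right to left:
  4+6 = A
  3+2 = 5
  4+1 = 5
  9+8 = 1 carry 1
  2+F+1 = 2 carry 1
  A+6+1 = 1 carry 1
  C+9+1 = 6 carry 1
  0+3+1 = 4

0x4612155A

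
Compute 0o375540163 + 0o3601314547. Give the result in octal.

0o4177054732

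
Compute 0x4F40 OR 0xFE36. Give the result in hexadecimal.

0xFF76

OR each hex digit independently (no carries):
  4|F=F, F|E=F, 4|3=7, 0|6=6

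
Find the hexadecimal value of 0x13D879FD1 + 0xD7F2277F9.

0xEBCAA17CA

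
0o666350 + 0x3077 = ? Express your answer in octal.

0o716537

0x3077 = 0o30167 in octal.
Add column by column in base 8, right to left:
  0+7 = 7
  5+6 = 3 carry 1
  3+1+1 = 5
  6+0 = 6
  6+3 = 1 carry 1
  6+0+1 = 7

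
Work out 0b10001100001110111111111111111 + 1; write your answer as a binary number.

0b10001100001111000000000000000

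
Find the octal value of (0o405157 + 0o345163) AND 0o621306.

0o600302

Add column by column in base 8, right to left:
  7+3 = 2 carry 1
  5+6+1 = 4 carry 1
  1+1+1 = 3
  5+5 = 2 carry 1
  0+4+1 = 5
  4+3 = 7
Sum = 0o752342; now AND with 0o621306:
  7&6=6, 5&2=0, 2&1=0, 3&3=3, 4&0=0, 2&6=2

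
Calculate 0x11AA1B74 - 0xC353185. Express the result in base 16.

0x574E9EF

Subtract column by column in base 16:
  4-5 → F (borrow)
  7-8-1 → E (borrow)
  B-1-1 → 9
  1-3 → E (borrow)
  A-5-1 → 4
  A-3 → 7
  1-C → 5 (borrow)
  1-0-1 → 0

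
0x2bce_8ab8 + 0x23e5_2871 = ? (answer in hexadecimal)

0x4fb3b329

Add column by column in base 16, right to left:
  8+1 = 9
  b+7 = 2 carry 1
  a+8+1 = 3 carry 1
  8+2+1 = b
  e+5 = 3 carry 1
  c+e+1 = b carry 1
  b+3+1 = f
  2+2 = 4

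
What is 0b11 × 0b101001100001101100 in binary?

0b1111100100101000100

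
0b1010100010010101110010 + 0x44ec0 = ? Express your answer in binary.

0b1011100111010000110010

0x44ec0 = 0b1000100111011000000 in binary.
Add column by column in base 2, right to left:
  0+0 = 0
  1+0 = 1
  0+0 = 0
  0+0 = 0
  1+0 = 1
  1+0 = 1
  1+1 = 0 carry 1
  0+1+1 = 0 carry 1
  1+0+1 = 0 carry 1
  0+1+1 = 0 carry 1
  1+1+1 = 1 carry 1
  0+1+1 = 0 carry 1
  0+0+1 = 1
  1+0 = 1
  0+1 = 1
  0+0 = 0
  0+0 = 0
  1+0 = 1
  0+1 = 1
  1+0 = 1
  0+0 = 0
  1+0 = 1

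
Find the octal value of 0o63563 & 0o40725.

AND each oct digit independently (no carries):
  6&4=4, 3&0=0, 5&7=5, 6&2=2, 3&5=1

0o40521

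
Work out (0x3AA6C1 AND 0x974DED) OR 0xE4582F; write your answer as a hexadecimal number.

0xF65CEF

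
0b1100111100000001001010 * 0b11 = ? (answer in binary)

0b100110110100000011011110

Multiply each base-2 digit by 3, carrying:
  0×3 = 0 → write 0
  1×3 = 3 → write 1 carry 1
  0×3+1 = 1 → write 1
  1×3 = 3 → write 1 carry 1
  0×3+1 = 1 → write 1
  0×3 = 0 → write 0
  1×3 = 3 → write 1 carry 1
  0×3+1 = 1 → write 1
  0×3 = 0 → write 0
  0×3 = 0 → write 0
  0×3 = 0 → write 0
  0×3 = 0 → write 0
  0×3 = 0 → write 0
  0×3 = 0 → write 0
  1×3 = 3 → write 1 carry 1
  1×3+1 = 4 → write 0 carry 2
  1×3+2 = 5 → write 1 carry 2
  1×3+2 = 5 → write 1 carry 2
  0×3+2 = 2 → write 0 carry 1
  0×3+1 = 1 → write 1
  1×3 = 3 → write 1 carry 1
  1×3+1 = 4 → write 0 carry 2
  remaining carry: 10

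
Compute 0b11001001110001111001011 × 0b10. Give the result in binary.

Multiply each base-2 digit by 2, carrying:
  1×2 = 2 → write 0 carry 1
  1×2+1 = 3 → write 1 carry 1
  0×2+1 = 1 → write 1
  1×2 = 2 → write 0 carry 1
  0×2+1 = 1 → write 1
  0×2 = 0 → write 0
  1×2 = 2 → write 0 carry 1
  1×2+1 = 3 → write 1 carry 1
  1×2+1 = 3 → write 1 carry 1
  1×2+1 = 3 → write 1 carry 1
  0×2+1 = 1 → write 1
  0×2 = 0 → write 0
  0×2 = 0 → write 0
  1×2 = 2 → write 0 carry 1
  1×2+1 = 3 → write 1 carry 1
  1×2+1 = 3 → write 1 carry 1
  0×2+1 = 1 → write 1
  0×2 = 0 → write 0
  1×2 = 2 → write 0 carry 1
  0×2+1 = 1 → write 1
  0×2 = 0 → write 0
  1×2 = 2 → write 0 carry 1
  1×2+1 = 3 → write 1 carry 1
  remaining carry: 1

0b110010011100011110010110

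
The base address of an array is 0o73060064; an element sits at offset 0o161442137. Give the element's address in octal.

0o254522223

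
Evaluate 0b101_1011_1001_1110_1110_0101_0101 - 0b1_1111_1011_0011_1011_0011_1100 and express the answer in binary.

Subtract column by column in base 2:
  1-0 → 1
  0-0 → 0
  1-1 → 0
  0-1 → 1 (borrow)
  1-1-1 → 1 (borrow)
  0-1-1 → 0 (borrow)
  1-0-1 → 0
  0-0 → 0
  0-1 → 1 (borrow)
  1-1-1 → 1 (borrow)
  1-0-1 → 0
  1-1 → 0
  0-1 → 1 (borrow)
  1-1-1 → 1 (borrow)
  1-0-1 → 0
  1-0 → 1
  1-1 → 0
  0-1 → 1 (borrow)
  0-0-1 → 1 (borrow)
  1-1-1 → 1 (borrow)
  1-1-1 → 1 (borrow)
  1-1-1 → 1 (borrow)
  0-1-1 → 0 (borrow)
  1-1-1 → 1 (borrow)
  1-1-1 → 1 (borrow)
  0-0-1 → 1 (borrow)
  1-0-1 → 0

0b11101111101011001100011001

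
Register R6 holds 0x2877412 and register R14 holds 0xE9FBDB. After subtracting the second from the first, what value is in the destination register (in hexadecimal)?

Subtract column by column in base 16:
  2-B → 7 (borrow)
  1-D-1 → 3 (borrow)
  4-B-1 → 8 (borrow)
  7-F-1 → 7 (borrow)
  7-9-1 → D (borrow)
  8-E-1 → 9 (borrow)
  2-0-1 → 1

0x19D7837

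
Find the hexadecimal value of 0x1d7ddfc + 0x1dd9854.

Add column by column in base 16, right to left:
  c+4 = 0 carry 1
  f+5+1 = 5 carry 1
  d+8+1 = 6 carry 1
  d+9+1 = 7 carry 1
  7+d+1 = 5 carry 1
  d+d+1 = b carry 1
  1+1+1 = 3

0x3b57650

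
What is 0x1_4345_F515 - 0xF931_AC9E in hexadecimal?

Subtract column by column in base 16:
  5-E → 7 (borrow)
  1-9-1 → 7 (borrow)
  5-C-1 → 8 (borrow)
  F-A-1 → 4
  5-1 → 4
  4-3 → 1
  3-9 → A (borrow)
  4-F-1 → 4 (borrow)
  1-0-1 → 0

0x4A144877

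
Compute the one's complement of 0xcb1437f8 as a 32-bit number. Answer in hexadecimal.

0x34ebc807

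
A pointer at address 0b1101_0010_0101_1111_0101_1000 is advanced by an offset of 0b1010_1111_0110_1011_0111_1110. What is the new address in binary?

Add column by column in base 2, right to left:
  0+0 = 0
  0+1 = 1
  0+1 = 1
  1+1 = 0 carry 1
  1+1+1 = 1 carry 1
  0+1+1 = 0 carry 1
  1+1+1 = 1 carry 1
  0+0+1 = 1
  1+1 = 0 carry 1
  1+1+1 = 1 carry 1
  1+0+1 = 0 carry 1
  1+1+1 = 1 carry 1
  1+0+1 = 0 carry 1
  0+1+1 = 0 carry 1
  1+1+1 = 1 carry 1
  0+0+1 = 1
  0+1 = 1
  1+1 = 0 carry 1
  0+1+1 = 0 carry 1
  0+1+1 = 0 carry 1
  1+0+1 = 0 carry 1
  0+1+1 = 0 carry 1
  1+0+1 = 0 carry 1
  1+1+1 = 1 carry 1
  final carry 1

0b1100000011100101011010110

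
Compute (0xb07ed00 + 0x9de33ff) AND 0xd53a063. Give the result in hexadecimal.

0x4422063

Add column by column in base 16, right to left:
  0+f = f
  0+f = f
  d+3 = 0 carry 1
  e+3+1 = 2 carry 1
  7+e+1 = 6 carry 1
  0+d+1 = e
  b+9 = 4 carry 1
  final carry 1
Sum = 0x14e620ff; now AND with 0xd53a063:
  1&0=0, 4&d=4, e&5=4, 6&3=2, 2&a=2, 0&0=0, f&6=6, f&3=3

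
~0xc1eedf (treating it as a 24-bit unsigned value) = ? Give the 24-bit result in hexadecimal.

0x3e1120

Each hex digit d becomes f−d:
  c→3, 1→e, e→1, e→1, d→2, f→0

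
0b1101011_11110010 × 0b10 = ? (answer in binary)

0b1101011111100100

Multiply each base-2 digit by 2, carrying:
  0×2 = 0 → write 0
  1×2 = 2 → write 0 carry 1
  0×2+1 = 1 → write 1
  0×2 = 0 → write 0
  1×2 = 2 → write 0 carry 1
  1×2+1 = 3 → write 1 carry 1
  1×2+1 = 3 → write 1 carry 1
  1×2+1 = 3 → write 1 carry 1
  1×2+1 = 3 → write 1 carry 1
  1×2+1 = 3 → write 1 carry 1
  0×2+1 = 1 → write 1
  1×2 = 2 → write 0 carry 1
  0×2+1 = 1 → write 1
  1×2 = 2 → write 0 carry 1
  1×2+1 = 3 → write 1 carry 1
  remaining carry: 1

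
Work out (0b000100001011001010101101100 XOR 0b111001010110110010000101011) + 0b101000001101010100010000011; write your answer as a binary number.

0b1100101101011001100111001010

First 0b000100001011001010101101100 XOR 0b111001010110110010000101011 = 0b111101011101111000101000111.
Add column by column in base 2, right to left:
  1+1 = 0 carry 1
  1+1+1 = 1 carry 1
  1+0+1 = 0 carry 1
  0+0+1 = 1
  0+0 = 0
  0+0 = 0
  1+0 = 1
  0+1 = 1
  1+0 = 1
  0+0 = 0
  0+0 = 0
  0+1 = 1
  1+0 = 1
  1+1 = 0 carry 1
  1+0+1 = 0 carry 1
  1+1+1 = 1 carry 1
  0+0+1 = 1
  1+1 = 0 carry 1
  1+1+1 = 1 carry 1
  1+0+1 = 0 carry 1
  0+0+1 = 1
  1+0 = 1
  0+0 = 0
  1+0 = 1
  1+1 = 0 carry 1
  1+0+1 = 0 carry 1
  1+1+1 = 1 carry 1
  final carry 1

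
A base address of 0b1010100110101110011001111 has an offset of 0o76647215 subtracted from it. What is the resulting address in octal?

0o26007102

0b1010100110101110011001111 = 0o124656317 in octal.
Subtract column by column in base 8:
  7-5 → 2
  1-1 → 0
  3-2 → 1
  6-7 → 7 (borrow)
  5-4-1 → 0
  6-6 → 0
  4-6 → 6 (borrow)
  2-7-1 → 2 (borrow)
  1-0-1 → 0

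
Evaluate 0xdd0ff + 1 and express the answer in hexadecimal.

The trailing 2 digits are F (max in base 16), so adding 1 cascades: they roll to 0 and the next digit up increments.

0xdd100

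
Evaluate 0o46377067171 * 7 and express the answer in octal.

0o415371602517

Multiply each base-8 digit by 7, carrying:
  1×7 = 7 → write 7
  7×7 = 49 → write 1 carry 6
  1×7+6 = 13 → write 5 carry 1
  7×7+1 = 50 → write 2 carry 6
  6×7+6 = 48 → write 0 carry 6
  0×7+6 = 6 → write 6
  7×7 = 49 → write 1 carry 6
  7×7+6 = 55 → write 7 carry 6
  3×7+6 = 27 → write 3 carry 3
  6×7+3 = 45 → write 5 carry 5
  4×7+5 = 33 → write 1 carry 4
  remaining carry: 4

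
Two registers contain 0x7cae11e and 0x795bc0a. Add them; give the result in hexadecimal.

0xf609d28

Add column by column in base 16, right to left:
  e+a = 8 carry 1
  1+0+1 = 2
  1+c = d
  e+b = 9 carry 1
  a+5+1 = 0 carry 1
  c+9+1 = 6 carry 1
  7+7+1 = f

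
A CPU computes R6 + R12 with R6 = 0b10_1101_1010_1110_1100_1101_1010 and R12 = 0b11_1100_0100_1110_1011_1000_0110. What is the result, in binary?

0b110100111111101100001100000

Add column by column in base 2, right to left:
  0+0 = 0
  1+1 = 0 carry 1
  0+1+1 = 0 carry 1
  1+0+1 = 0 carry 1
  1+0+1 = 0 carry 1
  0+0+1 = 1
  1+0 = 1
  1+1 = 0 carry 1
  0+1+1 = 0 carry 1
  0+1+1 = 0 carry 1
  1+0+1 = 0 carry 1
  1+1+1 = 1 carry 1
  0+0+1 = 1
  1+1 = 0 carry 1
  1+1+1 = 1 carry 1
  1+1+1 = 1 carry 1
  0+0+1 = 1
  1+0 = 1
  0+1 = 1
  1+0 = 1
  1+0 = 1
  0+0 = 0
  1+1 = 0 carry 1
  1+1+1 = 1 carry 1
  0+1+1 = 0 carry 1
  1+1+1 = 1 carry 1
  final carry 1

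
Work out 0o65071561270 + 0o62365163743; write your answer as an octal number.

0o147456745233

Add column by column in base 8, right to left:
  0+3 = 3
  7+4 = 3 carry 1
  2+7+1 = 2 carry 1
  1+3+1 = 5
  6+6 = 4 carry 1
  5+1+1 = 7
  1+5 = 6
  7+6 = 5 carry 1
  0+3+1 = 4
  5+2 = 7
  6+6 = 4 carry 1
  final carry 1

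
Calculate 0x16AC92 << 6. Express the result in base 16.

6 bits is not a whole number of base-16 digits; in binary: 101101010110010010010 << 6 = 101101010110010010010000000.

0x5AB2480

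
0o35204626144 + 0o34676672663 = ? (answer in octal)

0o72103521027

Add column by column in base 8, right to left:
  4+3 = 7
  4+6 = 2 carry 1
  1+6+1 = 0 carry 1
  6+2+1 = 1 carry 1
  2+7+1 = 2 carry 1
  6+6+1 = 5 carry 1
  4+6+1 = 3 carry 1
  0+7+1 = 0 carry 1
  2+6+1 = 1 carry 1
  5+4+1 = 2 carry 1
  3+3+1 = 7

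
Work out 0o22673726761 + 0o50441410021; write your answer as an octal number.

0o73335337002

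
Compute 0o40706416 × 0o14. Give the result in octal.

Multiply each base-8 digit by 12, carrying:
  6×12 = 72 → write 0 carry 9
  1×12+9 = 21 → write 5 carry 2
  4×12+2 = 50 → write 2 carry 6
  6×12+6 = 78 → write 6 carry 9
  0×12+9 = 9 → write 1 carry 1
  7×12+1 = 85 → write 5 carry 10
  0×12+10 = 10 → write 2 carry 1
  4×12+1 = 49 → write 1 carry 6
  remaining carry: 6

0o612516250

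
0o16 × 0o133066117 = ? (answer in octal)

Multiply each base-8 digit by 14, carrying:
  7×14 = 98 → write 2 carry 12
  1×14+12 = 26 → write 2 carry 3
  1×14+3 = 17 → write 1 carry 2
  6×14+2 = 86 → write 6 carry 10
  6×14+10 = 94 → write 6 carry 11
  0×14+11 = 11 → write 3 carry 1
  3×14+1 = 43 → write 3 carry 5
  3×14+5 = 47 → write 7 carry 5
  1×14+5 = 19 → write 3 carry 2
  remaining carry: 2

0o2373366122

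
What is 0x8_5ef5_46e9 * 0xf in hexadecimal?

0x7d905f27a7

Multiply each base-16 digit by 15, carrying:
  9×15 = 135 → write 7 carry 8
  e×15+8 = 218 → write a carry 13
  6×15+13 = 103 → write 7 carry 6
  4×15+6 = 66 → write 2 carry 4
  5×15+4 = 79 → write f carry 4
  f×15+4 = 229 → write 5 carry 14
  e×15+14 = 224 → write 0 carry 14
  5×15+14 = 89 → write 9 carry 5
  8×15+5 = 125 → write d carry 7
  remaining carry: 7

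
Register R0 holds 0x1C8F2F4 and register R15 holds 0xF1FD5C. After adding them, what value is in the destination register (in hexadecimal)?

0x2BAF050

Add column by column in base 16, right to left:
  4+C = 0 carry 1
  F+5+1 = 5 carry 1
  2+D+1 = 0 carry 1
  F+F+1 = F carry 1
  8+1+1 = A
  C+F = B carry 1
  1+0+1 = 2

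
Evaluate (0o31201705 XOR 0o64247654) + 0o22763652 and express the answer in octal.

0o100032023

First 0o31201705 XOR 0o64247654 = 0o55046151.
Add column by column in base 8, right to left:
  1+2 = 3
  5+5 = 2 carry 1
  1+6+1 = 0 carry 1
  6+3+1 = 2 carry 1
  4+6+1 = 3 carry 1
  0+7+1 = 0 carry 1
  5+2+1 = 0 carry 1
  5+2+1 = 0 carry 1
  final carry 1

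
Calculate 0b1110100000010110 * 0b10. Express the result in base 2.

0b11101000000101100

Multiply each base-2 digit by 2, carrying:
  0×2 = 0 → write 0
  1×2 = 2 → write 0 carry 1
  1×2+1 = 3 → write 1 carry 1
  0×2+1 = 1 → write 1
  1×2 = 2 → write 0 carry 1
  0×2+1 = 1 → write 1
  0×2 = 0 → write 0
  0×2 = 0 → write 0
  0×2 = 0 → write 0
  0×2 = 0 → write 0
  0×2 = 0 → write 0
  1×2 = 2 → write 0 carry 1
  0×2+1 = 1 → write 1
  1×2 = 2 → write 0 carry 1
  1×2+1 = 3 → write 1 carry 1
  1×2+1 = 3 → write 1 carry 1
  remaining carry: 1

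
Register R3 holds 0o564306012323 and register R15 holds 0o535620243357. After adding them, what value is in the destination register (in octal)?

0o1322126255702

Add column by column in base 8, right to left:
  3+7 = 2 carry 1
  2+5+1 = 0 carry 1
  3+3+1 = 7
  2+3 = 5
  1+4 = 5
  0+2 = 2
  6+0 = 6
  0+2 = 2
  3+6 = 1 carry 1
  4+5+1 = 2 carry 1
  6+3+1 = 2 carry 1
  5+5+1 = 3 carry 1
  final carry 1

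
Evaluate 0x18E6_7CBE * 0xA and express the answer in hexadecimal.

Multiply each base-16 digit by 10, carrying:
  E×10 = 140 → write C carry 8
  B×10+8 = 118 → write 6 carry 7
  C×10+7 = 127 → write F carry 7
  7×10+7 = 77 → write D carry 4
  6×10+4 = 64 → write 0 carry 4
  E×10+4 = 144 → write 0 carry 9
  8×10+9 = 89 → write 9 carry 5
  1×10+5 = 15 → write F

0xF900DF6C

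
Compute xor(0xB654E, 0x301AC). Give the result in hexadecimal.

XOR each hex digit independently (no carries):
  B^3=8, 6^0=6, 5^1=4, 4^A=E, E^C=2

0x864E2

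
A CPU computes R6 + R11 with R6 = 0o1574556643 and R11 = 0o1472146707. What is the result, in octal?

Add column by column in base 8, right to left:
  3+7 = 2 carry 1
  4+0+1 = 5
  6+7 = 5 carry 1
  6+6+1 = 5 carry 1
  5+4+1 = 2 carry 1
  5+1+1 = 7
  4+2 = 6
  7+7 = 6 carry 1
  5+4+1 = 2 carry 1
  1+1+1 = 3

0o3266725552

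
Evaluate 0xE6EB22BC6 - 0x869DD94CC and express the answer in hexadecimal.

0x604D496FA

Subtract column by column in base 16:
  6-C → A (borrow)
  C-C-1 → F (borrow)
  B-4-1 → 6
  2-9 → 9 (borrow)
  2-D-1 → 4 (borrow)
  B-D-1 → D (borrow)
  E-9-1 → 4
  6-6 → 0
  E-8 → 6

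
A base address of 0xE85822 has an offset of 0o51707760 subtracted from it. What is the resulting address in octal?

0xE85822 = 0o72054042 in octal.
Subtract column by column in base 8:
  2-0 → 2
  4-6 → 6 (borrow)
  0-7-1 → 0 (borrow)
  4-7-1 → 4 (borrow)
  5-0-1 → 4
  0-7 → 1 (borrow)
  2-1-1 → 0
  7-5 → 2

0o20144062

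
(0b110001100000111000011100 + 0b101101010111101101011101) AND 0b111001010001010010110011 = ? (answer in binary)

Add column by column in base 2, right to left:
  0+1 = 1
  0+0 = 0
  1+1 = 0 carry 1
  1+1+1 = 1 carry 1
  1+1+1 = 1 carry 1
  0+0+1 = 1
  0+1 = 1
  0+0 = 0
  0+1 = 1
  1+1 = 0 carry 1
  1+0+1 = 0 carry 1
  1+1+1 = 1 carry 1
  0+1+1 = 0 carry 1
  0+1+1 = 0 carry 1
  0+1+1 = 0 carry 1
  0+0+1 = 1
  0+1 = 1
  1+0 = 1
  1+1 = 0 carry 1
  0+0+1 = 1
  0+1 = 1
  0+1 = 1
  1+0 = 1
  1+1 = 0 carry 1
  final carry 1
Sum = 0b1011110111000100101111001; now AND with 0b111001010001010010110011:
  1011110111000100101111001
& 0111001010001010010110011
= 0011000010000000000110001

0b11000010000000000110001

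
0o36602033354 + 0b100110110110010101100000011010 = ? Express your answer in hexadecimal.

0x11CE18F06

0o36602033354 = 0xF60836EC in hexadecimal.
0b100110110110010101100000011010 = 0x26D9581A in hexadecimal.
Add column by column in base 16, right to left:
  C+A = 6 carry 1
  E+1+1 = 0 carry 1
  6+8+1 = F
  3+5 = 8
  8+9 = 1 carry 1
  0+D+1 = E
  6+6 = C
  F+2 = 1 carry 1
  final carry 1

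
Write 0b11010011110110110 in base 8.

0o323666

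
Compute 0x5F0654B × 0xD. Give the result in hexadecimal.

0x4D3524CF

Multiply each base-16 digit by 13, carrying:
  B×13 = 143 → write F carry 8
  4×13+8 = 60 → write C carry 3
  5×13+3 = 68 → write 4 carry 4
  6×13+4 = 82 → write 2 carry 5
  0×13+5 = 5 → write 5
  F×13 = 195 → write 3 carry 12
  5×13+12 = 77 → write D carry 4
  remaining carry: 4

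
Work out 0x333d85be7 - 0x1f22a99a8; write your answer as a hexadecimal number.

0x141adc23f

Subtract column by column in base 16:
  7-8 → f (borrow)
  e-a-1 → 3
  b-9 → 2
  5-9 → c (borrow)
  8-a-1 → d (borrow)
  d-2-1 → a
  3-2 → 1
  3-f → 4 (borrow)
  3-1-1 → 1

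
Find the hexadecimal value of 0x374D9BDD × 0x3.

0xA5E8D397

Multiply each base-16 digit by 3, carrying:
  D×3 = 39 → write 7 carry 2
  D×3+2 = 41 → write 9 carry 2
  B×3+2 = 35 → write 3 carry 2
  9×3+2 = 29 → write D carry 1
  D×3+1 = 40 → write 8 carry 2
  4×3+2 = 14 → write E
  7×3 = 21 → write 5 carry 1
  3×3+1 = 10 → write A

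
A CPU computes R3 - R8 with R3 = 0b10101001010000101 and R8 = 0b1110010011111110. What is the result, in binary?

0b110110110000111

Subtract column by column in base 2:
  1-0 → 1
  0-1 → 1 (borrow)
  1-1-1 → 1 (borrow)
  0-1-1 → 0 (borrow)
  0-1-1 → 0 (borrow)
  0-1-1 → 0 (borrow)
  0-1-1 → 0 (borrow)
  1-1-1 → 1 (borrow)
  0-0-1 → 1 (borrow)
  1-0-1 → 0
  0-1 → 1 (borrow)
  0-0-1 → 1 (borrow)
  1-0-1 → 0
  0-1 → 1 (borrow)
  1-1-1 → 1 (borrow)
  0-1-1 → 0 (borrow)
  1-0-1 → 0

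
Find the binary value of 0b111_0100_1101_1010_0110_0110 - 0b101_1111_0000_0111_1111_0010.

Subtract column by column in base 2:
  0-0 → 0
  1-1 → 0
  1-0 → 1
  0-0 → 0
  0-1 → 1 (borrow)
  1-1-1 → 1 (borrow)
  1-1-1 → 1 (borrow)
  0-1-1 → 0 (borrow)
  0-1-1 → 0 (borrow)
  1-1-1 → 1 (borrow)
  0-1-1 → 0 (borrow)
  1-0-1 → 0
  1-0 → 1
  0-0 → 0
  1-0 → 1
  1-0 → 1
  0-1 → 1 (borrow)
  0-1-1 → 0 (borrow)
  1-1-1 → 1 (borrow)
  0-1-1 → 0 (borrow)
  1-1-1 → 1 (borrow)
  1-0-1 → 0
  1-1 → 0

0b101011101001001110100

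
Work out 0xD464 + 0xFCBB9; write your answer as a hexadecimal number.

Add column by column in base 16, right to left:
  4+9 = D
  6+B = 1 carry 1
  4+B+1 = 0 carry 1
  D+C+1 = A carry 1
  0+F+1 = 0 carry 1
  final carry 1

0x10A01D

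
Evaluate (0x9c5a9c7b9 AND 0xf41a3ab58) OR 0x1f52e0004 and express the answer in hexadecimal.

0x9c5a9c7b9 AND 0xf41a3ab58 = 0x941a18318.
Then OR with 0x1f52e0004.

0x9f5af831c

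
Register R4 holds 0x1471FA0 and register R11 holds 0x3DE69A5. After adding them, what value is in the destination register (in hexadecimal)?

Add column by column in base 16, right to left:
  0+5 = 5
  A+A = 4 carry 1
  F+9+1 = 9 carry 1
  1+6+1 = 8
  7+E = 5 carry 1
  4+D+1 = 2 carry 1
  1+3+1 = 5

0x5258945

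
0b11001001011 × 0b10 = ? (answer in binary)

Multiply each base-2 digit by 2, carrying:
  1×2 = 2 → write 0 carry 1
  1×2+1 = 3 → write 1 carry 1
  0×2+1 = 1 → write 1
  1×2 = 2 → write 0 carry 1
  0×2+1 = 1 → write 1
  0×2 = 0 → write 0
  1×2 = 2 → write 0 carry 1
  0×2+1 = 1 → write 1
  0×2 = 0 → write 0
  1×2 = 2 → write 0 carry 1
  1×2+1 = 3 → write 1 carry 1
  remaining carry: 1

0b110010010110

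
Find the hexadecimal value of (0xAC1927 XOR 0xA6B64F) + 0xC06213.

0xCB117B

First 0xAC1927 XOR 0xA6B64F = 0x0AAF68.
Add column by column in base 16, right to left:
  8+3 = B
  6+1 = 7
  F+2 = 1 carry 1
  A+6+1 = 1 carry 1
  A+0+1 = B
  0+C = C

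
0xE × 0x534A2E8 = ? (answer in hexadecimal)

Multiply each base-16 digit by 14, carrying:
  8×14 = 112 → write 0 carry 7
  E×14+7 = 203 → write B carry 12
  2×14+12 = 40 → write 8 carry 2
  A×14+2 = 142 → write E carry 8
  4×14+8 = 64 → write 0 carry 4
  3×14+4 = 46 → write E carry 2
  5×14+2 = 72 → write 8 carry 4
  remaining carry: 4

0x48E0E8B0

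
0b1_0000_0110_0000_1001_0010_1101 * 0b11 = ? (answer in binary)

0b11000100100001101110000111

Multiply each base-2 digit by 3, carrying:
  1×3 = 3 → write 1 carry 1
  0×3+1 = 1 → write 1
  1×3 = 3 → write 1 carry 1
  1×3+1 = 4 → write 0 carry 2
  0×3+2 = 2 → write 0 carry 1
  1×3+1 = 4 → write 0 carry 2
  0×3+2 = 2 → write 0 carry 1
  0×3+1 = 1 → write 1
  1×3 = 3 → write 1 carry 1
  0×3+1 = 1 → write 1
  0×3 = 0 → write 0
  1×3 = 3 → write 1 carry 1
  0×3+1 = 1 → write 1
  0×3 = 0 → write 0
  0×3 = 0 → write 0
  0×3 = 0 → write 0
  0×3 = 0 → write 0
  1×3 = 3 → write 1 carry 1
  1×3+1 = 4 → write 0 carry 2
  0×3+2 = 2 → write 0 carry 1
  0×3+1 = 1 → write 1
  0×3 = 0 → write 0
  0×3 = 0 → write 0
  0×3 = 0 → write 0
  1×3 = 3 → write 1 carry 1
  remaining carry: 1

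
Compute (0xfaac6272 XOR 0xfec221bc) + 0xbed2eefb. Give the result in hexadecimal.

0xc34132c9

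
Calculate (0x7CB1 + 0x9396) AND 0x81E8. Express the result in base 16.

Add column by column in base 16, right to left:
  1+6 = 7
  B+9 = 4 carry 1
  C+3+1 = 0 carry 1
  7+9+1 = 1 carry 1
  final carry 1
Sum = 0x11047; now AND with 0x81E8:
  1&0=0, 1&8=0, 0&1=0, 4&E=4, 7&8=0

0x40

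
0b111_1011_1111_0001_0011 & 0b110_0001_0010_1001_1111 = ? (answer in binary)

AND bit by bit (1 only where both bits are 1):
  1111011111100010011
& 1100001001010011111
= 1100001001000010011

0b1100001001000010011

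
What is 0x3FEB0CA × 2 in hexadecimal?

Multiply each base-16 digit by 2, carrying:
  A×2 = 20 → write 4 carry 1
  C×2+1 = 25 → write 9 carry 1
  0×2+1 = 1 → write 1
  B×2 = 22 → write 6 carry 1
  E×2+1 = 29 → write D carry 1
  F×2+1 = 31 → write F carry 1
  3×2+1 = 7 → write 7

0x7FD6194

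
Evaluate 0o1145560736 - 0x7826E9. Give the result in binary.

0o1145560736 = 0b1001100101101110000111011110 in binary.
0x7826E9 = 0b11110000010011011101001 in binary.
Subtract column by column in base 2:
  0-1 → 1 (borrow)
  1-0-1 → 0
  1-0 → 1
  1-1 → 0
  1-0 → 1
  0-1 → 1 (borrow)
  1-1-1 → 1 (borrow)
  1-1-1 → 1 (borrow)
  1-0-1 → 0
  0-1 → 1 (borrow)
  0-1-1 → 0 (borrow)
  0-0-1 → 1 (borrow)
  0-0-1 → 1 (borrow)
  1-1-1 → 1 (borrow)
  1-0-1 → 0
  1-0 → 1
  0-0 → 0
  1-0 → 1
  1-0 → 1
  0-1 → 1 (borrow)
  1-1-1 → 1 (borrow)
  0-1-1 → 0 (borrow)
  0-1-1 → 0 (borrow)
  1-0-1 → 0
  1-0 → 1
  0-0 → 0
  0-0 → 0
  1-0 → 1

0b1001000111101011101011110101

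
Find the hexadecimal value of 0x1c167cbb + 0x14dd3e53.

Add column by column in base 16, right to left:
  b+3 = e
  b+5 = 0 carry 1
  c+e+1 = b carry 1
  7+3+1 = b
  6+d = 3 carry 1
  1+d+1 = f
  c+4 = 0 carry 1
  1+1+1 = 3

0x30f3bb0e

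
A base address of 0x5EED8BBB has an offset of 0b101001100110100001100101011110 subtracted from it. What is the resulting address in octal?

0x5EED8BBB = 0o13673305673 in octal.
0b101001100110100001100101011110 = 0o5146414536 in octal.
Subtract column by column in base 8:
  3-6 → 5 (borrow)
  7-3-1 → 3
  6-5 → 1
  5-4 → 1
  0-1 → 7 (borrow)
  3-4-1 → 6 (borrow)
  3-6-1 → 4 (borrow)
  7-4-1 → 2
  6-1 → 5
  3-5 → 6 (borrow)
  1-0-1 → 0

0o6524671135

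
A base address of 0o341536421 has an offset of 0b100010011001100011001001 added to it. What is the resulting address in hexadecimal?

0x41055DA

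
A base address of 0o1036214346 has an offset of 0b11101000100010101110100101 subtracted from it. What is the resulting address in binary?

0o1036214346 = 0b1000011110010001100011100110 in binary.
Subtract column by column in base 2:
  0-1 → 1 (borrow)
  1-0-1 → 0
  1-1 → 0
  0-0 → 0
  0-0 → 0
  1-1 → 0
  1-0 → 1
  1-1 → 0
  0-1 → 1 (borrow)
  0-1-1 → 0 (borrow)
  0-0-1 → 1 (borrow)
  1-1-1 → 1 (borrow)
  1-0-1 → 0
  0-1 → 1 (borrow)
  0-0-1 → 1 (borrow)
  0-0-1 → 1 (borrow)
  1-0-1 → 0
  0-1 → 1 (borrow)
  0-0-1 → 1 (borrow)
  1-0-1 → 0
  1-0 → 1
  1-1 → 0
  1-0 → 1
  0-1 → 1 (borrow)
  0-1-1 → 0 (borrow)
  0-1-1 → 0 (borrow)
  0-0-1 → 1 (borrow)
  1-0-1 → 0

0b100110101101110110101000001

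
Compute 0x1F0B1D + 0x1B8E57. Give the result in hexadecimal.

Add column by column in base 16, right to left:
  D+7 = 4 carry 1
  1+5+1 = 7
  B+E = 9 carry 1
  0+8+1 = 9
  F+B = A carry 1
  1+1+1 = 3

0x3A9974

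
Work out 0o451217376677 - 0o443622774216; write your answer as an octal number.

0o5374402461

Subtract column by column in base 8:
  7-6 → 1
  7-1 → 6
  6-2 → 4
  6-4 → 2
  7-7 → 0
  3-7 → 4 (borrow)
  7-2-1 → 4
  1-2 → 7 (borrow)
  2-6-1 → 3 (borrow)
  1-3-1 → 5 (borrow)
  5-4-1 → 0
  4-4 → 0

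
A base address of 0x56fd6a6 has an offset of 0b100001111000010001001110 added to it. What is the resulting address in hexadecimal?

0x5f75af4

0b100001111000010001001110 = 0x87844e in hexadecimal.
Add column by column in base 16, right to left:
  6+e = 4 carry 1
  a+4+1 = f
  6+4 = a
  d+8 = 5 carry 1
  f+7+1 = 7 carry 1
  6+8+1 = f
  5+0 = 5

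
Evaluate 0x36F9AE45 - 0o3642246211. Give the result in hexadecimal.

0o3642246211 = 0x1E894C89 in hexadecimal.
Subtract column by column in base 16:
  5-9 → C (borrow)
  4-8-1 → B (borrow)
  E-C-1 → 1
  A-4 → 6
  9-9 → 0
  F-8 → 7
  6-E → 8 (borrow)
  3-1-1 → 1

0x187061BC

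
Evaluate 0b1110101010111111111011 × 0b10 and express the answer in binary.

0b11101010101111111110110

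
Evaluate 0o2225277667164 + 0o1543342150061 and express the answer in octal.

0o3770642037245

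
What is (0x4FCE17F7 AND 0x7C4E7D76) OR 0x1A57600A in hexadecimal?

0x5E5F757E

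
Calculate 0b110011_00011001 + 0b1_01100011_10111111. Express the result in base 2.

0b11001011011011000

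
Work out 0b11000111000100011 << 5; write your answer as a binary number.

0b1100011100010001100000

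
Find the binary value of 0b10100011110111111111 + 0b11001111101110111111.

0b101110011100110111110

Add column by column in base 2, right to left:
  1+1 = 0 carry 1
  1+1+1 = 1 carry 1
  1+1+1 = 1 carry 1
  1+1+1 = 1 carry 1
  1+1+1 = 1 carry 1
  1+1+1 = 1 carry 1
  1+0+1 = 0 carry 1
  1+1+1 = 1 carry 1
  1+1+1 = 1 carry 1
  0+1+1 = 0 carry 1
  1+0+1 = 0 carry 1
  1+1+1 = 1 carry 1
  1+1+1 = 1 carry 1
  1+1+1 = 1 carry 1
  0+1+1 = 0 carry 1
  0+1+1 = 0 carry 1
  0+0+1 = 1
  1+0 = 1
  0+1 = 1
  1+1 = 0 carry 1
  final carry 1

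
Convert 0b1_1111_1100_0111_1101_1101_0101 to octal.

0o177076725

Group the bits in threes: 001 111 111 000 111 110 111 010 101 → 177076725.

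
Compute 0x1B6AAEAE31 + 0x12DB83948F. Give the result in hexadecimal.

Add column by column in base 16, right to left:
  1+F = 0 carry 1
  3+8+1 = C
  E+4 = 2 carry 1
  A+9+1 = 4 carry 1
  E+3+1 = 2 carry 1
  A+8+1 = 3 carry 1
  A+B+1 = 6 carry 1
  6+D+1 = 4 carry 1
  B+2+1 = E
  1+1 = 2

0x2E463242C0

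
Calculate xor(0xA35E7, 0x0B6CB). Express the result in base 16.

0xA832C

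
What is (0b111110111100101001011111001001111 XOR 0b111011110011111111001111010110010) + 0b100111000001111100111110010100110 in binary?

0b101100010001010011001110110100011

First 0b111110111100101001011111001001111 XOR 0b111011110011111111001111010110010 = 0b000101001111010110010000011111101.
Add column by column in base 2, right to left:
  1+0 = 1
  0+1 = 1
  1+1 = 0 carry 1
  1+0+1 = 0 carry 1
  1+0+1 = 0 carry 1
  1+1+1 = 1 carry 1
  1+0+1 = 0 carry 1
  1+1+1 = 1 carry 1
  0+0+1 = 1
  0+0 = 0
  0+1 = 1
  0+1 = 1
  0+1 = 1
  1+1 = 0 carry 1
  0+1+1 = 0 carry 1
  0+0+1 = 1
  1+0 = 1
  1+1 = 0 carry 1
  0+1+1 = 0 carry 1
  1+1+1 = 1 carry 1
  0+1+1 = 0 carry 1
  1+1+1 = 1 carry 1
  1+0+1 = 0 carry 1
  1+0+1 = 0 carry 1
  1+0+1 = 0 carry 1
  0+0+1 = 1
  0+0 = 0
  1+1 = 0 carry 1
  0+1+1 = 0 carry 1
  1+1+1 = 1 carry 1
  0+0+1 = 1
  0+0 = 0
  0+1 = 1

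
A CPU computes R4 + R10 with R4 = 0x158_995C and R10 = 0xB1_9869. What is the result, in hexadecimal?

0x20A31C5

Add column by column in base 16, right to left:
  C+9 = 5 carry 1
  5+6+1 = C
  9+8 = 1 carry 1
  9+9+1 = 3 carry 1
  8+1+1 = A
  5+B = 0 carry 1
  1+0+1 = 2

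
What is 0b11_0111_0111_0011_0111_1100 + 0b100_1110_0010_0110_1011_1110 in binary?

Add column by column in base 2, right to left:
  0+0 = 0
  0+1 = 1
  1+1 = 0 carry 1
  1+1+1 = 1 carry 1
  1+1+1 = 1 carry 1
  1+1+1 = 1 carry 1
  1+0+1 = 0 carry 1
  0+1+1 = 0 carry 1
  1+0+1 = 0 carry 1
  1+1+1 = 1 carry 1
  0+1+1 = 0 carry 1
  0+0+1 = 1
  1+0 = 1
  1+1 = 0 carry 1
  1+0+1 = 0 carry 1
  0+0+1 = 1
  1+0 = 1
  1+1 = 0 carry 1
  1+1+1 = 1 carry 1
  0+1+1 = 0 carry 1
  1+0+1 = 0 carry 1
  1+0+1 = 0 carry 1
  0+1+1 = 0 carry 1
  final carry 1

0b100001011001101000111010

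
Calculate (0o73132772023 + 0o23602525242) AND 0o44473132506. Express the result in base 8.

0o4431112004

Add column by column in base 8, right to left:
  3+2 = 5
  2+4 = 6
  0+2 = 2
  2+5 = 7
  7+2 = 1 carry 1
  7+5+1 = 5 carry 1
  2+2+1 = 5
  3+0 = 3
  1+6 = 7
  3+3 = 6
  7+2 = 1 carry 1
  final carry 1
Sum = 0o116735517265; now AND with 0o44473132506:
  1&0=0, 1&4=0, 6&4=4, 7&4=4, 3&7=3, 5&3=1, 5&1=1, 1&3=1, 7&2=2, 2&5=0, 6&0=0, 5&6=4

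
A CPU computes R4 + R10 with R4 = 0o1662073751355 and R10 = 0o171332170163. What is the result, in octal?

0o2053426141540

Add column by column in base 8, right to left:
  5+3 = 0 carry 1
  5+6+1 = 4 carry 1
  3+1+1 = 5
  1+0 = 1
  5+7 = 4 carry 1
  7+1+1 = 1 carry 1
  3+2+1 = 6
  7+3 = 2 carry 1
  0+3+1 = 4
  2+1 = 3
  6+7 = 5 carry 1
  6+1+1 = 0 carry 1
  1+0+1 = 2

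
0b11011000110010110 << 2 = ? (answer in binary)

Left shift by 2: append 2 zero bits.

0b1101100011001011000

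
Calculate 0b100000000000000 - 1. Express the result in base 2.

The trailing 14 digits are 0, so subtracting 1 borrows through: they become 1 and the next digit up decrements.

0b11111111111111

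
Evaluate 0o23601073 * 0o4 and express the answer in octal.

0o117004354

Multiply each base-8 digit by 4, carrying:
  3×4 = 12 → write 4 carry 1
  7×4+1 = 29 → write 5 carry 3
  0×4+3 = 3 → write 3
  1×4 = 4 → write 4
  0×4 = 0 → write 0
  6×4 = 24 → write 0 carry 3
  3×4+3 = 15 → write 7 carry 1
  2×4+1 = 9 → write 1 carry 1
  remaining carry: 1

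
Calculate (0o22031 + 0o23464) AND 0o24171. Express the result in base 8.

0o4111

Add column by column in base 8, right to left:
  1+4 = 5
  3+6 = 1 carry 1
  0+4+1 = 5
  2+3 = 5
  2+2 = 4
Sum = 0o45515; now AND with 0o24171:
  4&2=0, 5&4=4, 5&1=1, 1&7=1, 5&1=1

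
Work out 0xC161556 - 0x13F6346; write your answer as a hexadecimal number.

Subtract column by column in base 16:
  6-6 → 0
  5-4 → 1
  5-3 → 2
  1-6 → B (borrow)
  6-F-1 → 6 (borrow)
  1-3-1 → D (borrow)
  C-1-1 → A

0xAD6B210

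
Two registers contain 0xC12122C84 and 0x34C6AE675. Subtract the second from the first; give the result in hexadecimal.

Subtract column by column in base 16:
  4-5 → F (borrow)
  8-7-1 → 0
  C-6 → 6
  2-E → 4 (borrow)
  2-A-1 → 7 (borrow)
  1-6-1 → A (borrow)
  2-C-1 → 5 (borrow)
  1-4-1 → C (borrow)
  C-3-1 → 8

0x8C5A7460F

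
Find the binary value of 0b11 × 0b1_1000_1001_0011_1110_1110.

0b10010011011101111001010

Multiply each base-2 digit by 3, carrying:
  0×3 = 0 → write 0
  1×3 = 3 → write 1 carry 1
  1×3+1 = 4 → write 0 carry 2
  1×3+2 = 5 → write 1 carry 2
  0×3+2 = 2 → write 0 carry 1
  1×3+1 = 4 → write 0 carry 2
  1×3+2 = 5 → write 1 carry 2
  1×3+2 = 5 → write 1 carry 2
  1×3+2 = 5 → write 1 carry 2
  1×3+2 = 5 → write 1 carry 2
  0×3+2 = 2 → write 0 carry 1
  0×3+1 = 1 → write 1
  1×3 = 3 → write 1 carry 1
  0×3+1 = 1 → write 1
  0×3 = 0 → write 0
  1×3 = 3 → write 1 carry 1
  0×3+1 = 1 → write 1
  0×3 = 0 → write 0
  0×3 = 0 → write 0
  1×3 = 3 → write 1 carry 1
  1×3+1 = 4 → write 0 carry 2
  remaining carry: 10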